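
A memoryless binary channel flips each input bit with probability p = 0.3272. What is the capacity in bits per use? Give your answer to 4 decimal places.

0.0880 bits

Binary symmetric channel: C = 1 − h₂(ε) where h₂ is the binary entropy function.
h₂(0.3272) = −0.3272·log₂0.3272 − 0.6728·log₂0.6728 = 0.9120.
C = 1 − 0.9120 = 0.0880 bits per channel use.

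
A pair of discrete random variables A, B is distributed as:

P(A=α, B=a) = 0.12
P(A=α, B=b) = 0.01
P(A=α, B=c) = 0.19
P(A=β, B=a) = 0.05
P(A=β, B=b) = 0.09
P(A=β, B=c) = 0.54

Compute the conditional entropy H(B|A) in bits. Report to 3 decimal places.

Chain rule: H(B|A) = H(A,B) − H(A).
Marginals: p(A) = (0.3200, 0.6800), p(B) = (0.1700, 0.1000, 0.7300).
H(A,B) = 1.8975 bits; H(A) = 0.9044 bits.
H(B|A) = 1.8975 − 0.9044 = 0.993 bits.

0.993 bits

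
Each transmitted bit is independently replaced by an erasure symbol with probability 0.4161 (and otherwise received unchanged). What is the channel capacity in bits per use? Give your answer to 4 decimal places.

Binary erasure channel: capacity C = 1 − ε.
C = 1 − 0.4161 = 0.5839 bits per channel use.

0.5839 bits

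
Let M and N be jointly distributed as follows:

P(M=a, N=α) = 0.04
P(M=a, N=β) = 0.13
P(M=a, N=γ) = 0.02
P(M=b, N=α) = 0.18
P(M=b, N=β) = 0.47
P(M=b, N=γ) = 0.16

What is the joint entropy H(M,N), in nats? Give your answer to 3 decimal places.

H(M,N) = −Σ p(x,y)·ln p(x,y) over all 6 cells.
  cell (a,α): −0.04·ln0.04 = 0.1288
  cell (a,β): −0.13·ln0.13 = 0.2652
  cell (a,γ): −0.02·ln0.02 = 0.0782
  cell (b,α): −0.18·ln0.18 = 0.3087
  cell (b,β): −0.47·ln0.47 = 0.3549
  cell (b,γ): −0.16·ln0.16 = 0.2932
Sum = 1.429 nats.

1.429 nats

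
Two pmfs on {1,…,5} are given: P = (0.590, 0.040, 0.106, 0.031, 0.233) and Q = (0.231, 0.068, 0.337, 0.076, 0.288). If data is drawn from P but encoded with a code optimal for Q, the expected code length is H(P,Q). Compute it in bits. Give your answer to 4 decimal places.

H(P,Q) = −Σ p·log₂ q.
  −0.590·log₂(0.231) = 1.24728
  −0.040·log₂(0.068) = 0.15513
  −0.106·log₂(0.337) = 0.16633
  −0.031·log₂(0.076) = 0.11525
  −0.233·log₂(0.288) = 0.41844
H(P,Q) = 2.1024 bits.

2.1024 bits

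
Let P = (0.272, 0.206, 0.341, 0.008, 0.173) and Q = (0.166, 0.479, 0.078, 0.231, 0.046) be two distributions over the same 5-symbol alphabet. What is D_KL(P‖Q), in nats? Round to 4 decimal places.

0.6658 nats

D(P‖Q) = Σ p·ln(p/q).
  0.272·ln(0.272/0.166) = 0.13432
  0.206·ln(0.206/0.479) = -0.17383
  0.341·ln(0.341/0.078) = 0.50303
  0.008·ln(0.008/0.231) = -0.02690
  0.173·ln(0.173/0.046) = 0.22916
D(P‖Q) = 0.6658 nats.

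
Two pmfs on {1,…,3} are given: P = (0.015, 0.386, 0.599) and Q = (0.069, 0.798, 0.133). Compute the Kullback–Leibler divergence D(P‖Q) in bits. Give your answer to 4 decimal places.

0.8630 bits

D(P‖Q) = Σ p·log₂(p/q).
  0.015·log₂(0.015/0.069) = -0.03302
  0.386·log₂(0.386/0.798) = -0.40445
  0.599·log₂(0.599/0.133) = 1.30051
D(P‖Q) = 0.8630 bits.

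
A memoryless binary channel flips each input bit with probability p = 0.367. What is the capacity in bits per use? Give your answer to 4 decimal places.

0.0517 bits

Binary symmetric channel: C = 1 − h₂(ε) where h₂ is the binary entropy function.
h₂(0.367) = −0.367·log₂0.367 − 0.633·log₂0.633 = 0.9483.
C = 1 − 0.9483 = 0.0517 bits per channel use.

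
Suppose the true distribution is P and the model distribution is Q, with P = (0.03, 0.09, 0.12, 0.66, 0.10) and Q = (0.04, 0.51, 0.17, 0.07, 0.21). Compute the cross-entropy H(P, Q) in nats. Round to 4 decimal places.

H(P,Q) = −Σ p·ln q.
  −0.03·ln(0.04) = 0.09657
  −0.09·ln(0.51) = 0.06060
  −0.12·ln(0.17) = 0.21263
  −0.66·ln(0.07) = 1.75511
  −0.10·ln(0.21) = 0.15606
H(P,Q) = 2.2810 nats.

2.2810 nats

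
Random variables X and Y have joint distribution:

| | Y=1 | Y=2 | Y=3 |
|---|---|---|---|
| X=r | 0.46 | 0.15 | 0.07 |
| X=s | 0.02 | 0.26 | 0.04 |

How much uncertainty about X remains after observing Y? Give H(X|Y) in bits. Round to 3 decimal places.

Marginals: p(X) = (0.6800, 0.3200), p(Y) = (0.4800, 0.4100, 0.1100).
H(X|Y) = Σ p(Y) · H(X|Y=·).
  Y=1: p=0.4800, H(X|Y=1) = 0.2499
  Y=2: p=0.4100, H(X|Y=2) = 0.9474
  Y=3: p=0.1100, H(X|Y=3) = 0.9457
Weighted sum = 0.612 bits.

0.612 bits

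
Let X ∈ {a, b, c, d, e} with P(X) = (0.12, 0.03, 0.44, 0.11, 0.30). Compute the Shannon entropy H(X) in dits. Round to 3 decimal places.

0.575 dits

H(X) = −Σ p·log₁₀ p.
  −(0.12)·log₁₀(0.12) = 0.1105
  −(0.03)·log₁₀(0.03) = 0.0457
  −(0.44)·log₁₀(0.44) = 0.1569
  −(0.11)·log₁₀(0.11) = 0.1054
  −(0.30)·log₁₀(0.30) = 0.1569
Sum: 0.1105 + 0.0457 + 0.1569 + 0.1054 + 0.1569 = 0.575 dits.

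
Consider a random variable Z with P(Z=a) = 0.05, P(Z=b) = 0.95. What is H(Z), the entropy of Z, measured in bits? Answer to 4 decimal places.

H(Z) = −Σ p·log₂ p.
  −(0.05)·log₂(0.05) = 0.21610
  −(0.95)·log₂(0.95) = 0.07030
Sum: 0.21610 + 0.07030 = 0.2864 bits.

0.2864 bits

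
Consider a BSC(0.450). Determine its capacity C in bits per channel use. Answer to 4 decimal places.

0.0072 bits

Binary symmetric channel: C = 1 − h₂(ε) where h₂ is the binary entropy function.
h₂(0.450) = −0.450·log₂0.450 − 0.550·log₂0.550 = 0.9928.
C = 1 − 0.9928 = 0.0072 bits per channel use.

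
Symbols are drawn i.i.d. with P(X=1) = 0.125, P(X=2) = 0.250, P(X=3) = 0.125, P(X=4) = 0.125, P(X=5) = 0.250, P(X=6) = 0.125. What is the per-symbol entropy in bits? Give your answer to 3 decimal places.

H(X) = −Σ p·log₂ p.
  −(0.125)·log₂(0.125) = 0.3750
  −(0.250)·log₂(0.250) = 0.5000
  −(0.125)·log₂(0.125) = 0.3750
  −(0.125)·log₂(0.125) = 0.3750
  −(0.250)·log₂(0.250) = 0.5000
  −(0.125)·log₂(0.125) = 0.3750
Sum: 0.3750 + 0.5000 + 0.3750 + 0.3750 + 0.5000 + 0.3750 = 2.500 bits.

2.500 bits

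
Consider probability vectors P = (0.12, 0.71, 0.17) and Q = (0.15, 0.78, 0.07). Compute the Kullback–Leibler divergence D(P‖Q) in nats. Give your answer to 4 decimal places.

0.0573 nats

D(P‖Q) = Σ p·ln(p/q).
  0.12·ln(0.12/0.15) = -0.02678
  0.71·ln(0.71/0.78) = -0.06676
  0.17·ln(0.17/0.07) = 0.15084
D(P‖Q) = 0.0573 nats.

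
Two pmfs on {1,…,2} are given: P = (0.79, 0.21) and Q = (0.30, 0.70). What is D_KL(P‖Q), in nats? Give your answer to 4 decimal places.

0.5121 nats

D(P‖Q) = Σ p·ln(p/q).
  0.79·ln(0.79/0.30) = 0.76492
  0.21·ln(0.21/0.70) = -0.25283
D(P‖Q) = 0.5121 nats.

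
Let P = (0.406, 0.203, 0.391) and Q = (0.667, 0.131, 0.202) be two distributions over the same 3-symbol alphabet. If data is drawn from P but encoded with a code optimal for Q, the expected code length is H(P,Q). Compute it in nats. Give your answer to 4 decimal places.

H(P,Q) = −Σ p·ln q.
  −0.406·ln(0.667) = 0.16442
  −0.203·ln(0.131) = 0.41261
  −0.391·ln(0.202) = 0.62540
H(P,Q) = 1.2024 nats.

1.2024 nats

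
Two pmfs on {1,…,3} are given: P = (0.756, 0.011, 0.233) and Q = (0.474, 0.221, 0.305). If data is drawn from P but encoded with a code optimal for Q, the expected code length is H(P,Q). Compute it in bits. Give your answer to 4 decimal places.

H(P,Q) = −Σ p·log₂ q.
  −0.756·log₂(0.474) = 0.81424
  −0.011·log₂(0.221) = 0.02396
  −0.233·log₂(0.305) = 0.39916
H(P,Q) = 1.2374 bits.

1.2374 bits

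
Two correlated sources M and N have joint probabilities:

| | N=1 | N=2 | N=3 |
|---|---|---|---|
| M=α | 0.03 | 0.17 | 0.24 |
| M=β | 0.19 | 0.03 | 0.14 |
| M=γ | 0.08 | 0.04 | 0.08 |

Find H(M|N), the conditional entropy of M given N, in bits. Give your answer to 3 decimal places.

1.323 bits

Chain rule: H(M|N) = H(M,N) − H(N).
Marginals: p(M) = (0.4400, 0.3600, 0.2000), p(N) = (0.3000, 0.2400, 0.4600).
H(M,N) = 2.8534 bits; H(N) = 1.5306 bits.
H(M|N) = 2.8534 − 1.5306 = 1.323 bits.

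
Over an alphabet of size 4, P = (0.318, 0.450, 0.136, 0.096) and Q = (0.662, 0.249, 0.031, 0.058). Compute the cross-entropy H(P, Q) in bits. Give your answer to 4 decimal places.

2.1678 bits

H(P,Q) = −Σ p·log₂ q.
  −0.318·log₂(0.662) = 0.18924
  −0.450·log₂(0.249) = 0.90260
  −0.136·log₂(0.031) = 0.68158
  −0.096·log₂(0.058) = 0.39435
H(P,Q) = 2.1678 bits.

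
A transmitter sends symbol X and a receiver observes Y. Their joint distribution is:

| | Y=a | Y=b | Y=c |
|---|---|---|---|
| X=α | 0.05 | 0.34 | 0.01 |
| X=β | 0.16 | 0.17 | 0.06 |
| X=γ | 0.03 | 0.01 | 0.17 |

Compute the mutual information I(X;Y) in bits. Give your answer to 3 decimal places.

Marginals: p(X) = (0.4000, 0.3900, 0.2100), p(Y) = (0.2400, 0.5200, 0.2400).
I(X;Y) = Σ p(x,y)·log₂[p(x,y)/(p(x)p(y))].
  (α,a): 0.05·log₂(0.5208) = -0.0471
  (α,b): 0.34·log₂(1.6346) = 0.2410
  (α,c): 0.01·log₂(0.1042) = -0.0326
  (β,a): 0.16·log₂(1.7094) = 0.1238
  (β,b): 0.17·log₂(0.8383) = -0.0433
  (β,c): 0.06·log₂(0.6410) = -0.0385
  (γ,a): 0.03·log₂(0.5952) = -0.0225
  (γ,b): 0.01·log₂(0.0916) = -0.0345
  (γ,c): 0.17·log₂(3.3730) = 0.2982
Sum = 0.445 bits.

0.445 bits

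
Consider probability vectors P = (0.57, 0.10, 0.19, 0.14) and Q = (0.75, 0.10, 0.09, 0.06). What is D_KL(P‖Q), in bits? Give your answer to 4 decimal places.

D(P‖Q) = Σ p·log₂(p/q).
  0.57·log₂(0.57/0.75) = -0.22568
  0.10·log₂(0.10/0.10) = 0.00000
  0.19·log₂(0.19/0.09) = 0.20482
  0.14·log₂(0.14/0.06) = 0.17113
D(P‖Q) = 0.1503 bits.

0.1503 bits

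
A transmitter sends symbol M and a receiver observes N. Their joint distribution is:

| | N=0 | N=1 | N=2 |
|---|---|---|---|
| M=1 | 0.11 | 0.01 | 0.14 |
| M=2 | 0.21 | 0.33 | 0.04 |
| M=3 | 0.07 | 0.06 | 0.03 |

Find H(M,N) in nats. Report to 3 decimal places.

1.847 nats

H(M,N) = −Σ p(x,y)·ln p(x,y) over all 9 cells.
  cell (1,0): −0.11·ln0.11 = 0.2428
  cell (1,1): −0.01·ln0.01 = 0.0461
  cell (1,2): −0.14·ln0.14 = 0.2753
  cell (2,0): −0.21·ln0.21 = 0.3277
  cell (2,1): −0.33·ln0.33 = 0.3659
  cell (2,2): −0.04·ln0.04 = 0.1288
  cell (3,0): −0.07·ln0.07 = 0.1861
  cell (3,1): −0.06·ln0.06 = 0.1688
  cell (3,2): −0.03·ln0.03 = 0.1052
Sum = 1.847 nats.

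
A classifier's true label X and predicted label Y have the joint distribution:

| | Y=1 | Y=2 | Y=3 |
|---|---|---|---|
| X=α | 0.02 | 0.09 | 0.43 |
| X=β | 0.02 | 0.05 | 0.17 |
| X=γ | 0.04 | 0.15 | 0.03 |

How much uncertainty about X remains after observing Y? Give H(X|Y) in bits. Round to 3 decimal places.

Chain rule: H(X|Y) = H(X,Y) − H(Y).
Marginals: p(X) = (0.5400, 0.2400, 0.2200), p(Y) = (0.0800, 0.2900, 0.6300).
H(X,Y) = 2.4607 bits; H(Y) = 1.2294 bits.
H(X|Y) = 2.4607 − 1.2294 = 1.231 bits.

1.231 bits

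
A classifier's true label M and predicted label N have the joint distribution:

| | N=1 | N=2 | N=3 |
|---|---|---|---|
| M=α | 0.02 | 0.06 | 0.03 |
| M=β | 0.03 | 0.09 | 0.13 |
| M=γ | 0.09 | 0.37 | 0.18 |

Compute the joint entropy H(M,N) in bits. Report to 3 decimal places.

H(M,N) = −Σ p(x,y)·log₂ p(x,y) over all 9 cells.
  cell (α,1): −0.02·log₂0.02 = 0.1129
  cell (α,2): −0.06·log₂0.06 = 0.2435
  cell (α,3): −0.03·log₂0.03 = 0.1518
  cell (β,1): −0.03·log₂0.03 = 0.1518
  cell (β,2): −0.09·log₂0.09 = 0.3127
  cell (β,3): −0.13·log₂0.13 = 0.3826
  cell (γ,1): −0.09·log₂0.09 = 0.3127
  cell (γ,2): −0.37·log₂0.37 = 0.5307
  cell (γ,3): −0.18·log₂0.18 = 0.4453
Sum = 2.644 bits.

2.644 bits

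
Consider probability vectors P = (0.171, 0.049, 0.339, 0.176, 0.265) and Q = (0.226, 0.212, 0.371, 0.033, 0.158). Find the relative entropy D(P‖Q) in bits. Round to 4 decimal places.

0.4063 bits

D(P‖Q) = Σ p·log₂(p/q).
  0.171·log₂(0.171/0.226) = -0.06880
  0.049·log₂(0.049/0.212) = -0.10355
  0.339·log₂(0.339/0.371) = -0.04412
  0.176·log₂(0.176/0.033) = 0.42505
  0.265·log₂(0.265/0.158) = 0.19771
D(P‖Q) = 0.4063 bits.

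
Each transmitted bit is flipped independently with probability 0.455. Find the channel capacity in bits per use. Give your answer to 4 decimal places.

Binary symmetric channel: C = 1 − h₂(ε) where h₂ is the binary entropy function.
h₂(0.455) = −0.455·log₂0.455 − 0.545·log₂0.545 = 0.9941.
C = 1 − 0.9941 = 0.0059 bits per channel use.

0.0059 bits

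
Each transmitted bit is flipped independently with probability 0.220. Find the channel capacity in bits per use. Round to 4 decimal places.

0.2398 bits

Binary symmetric channel: C = 1 − h₂(ε) where h₂ is the binary entropy function.
h₂(0.220) = −0.220·log₂0.220 − 0.780·log₂0.780 = 0.7602.
C = 1 − 0.7602 = 0.2398 bits per channel use.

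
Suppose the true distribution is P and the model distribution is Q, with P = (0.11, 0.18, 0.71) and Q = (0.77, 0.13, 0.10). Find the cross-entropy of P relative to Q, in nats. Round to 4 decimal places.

H(P,Q) = −Σ p·ln q.
  −0.11·ln(0.77) = 0.02875
  −0.18·ln(0.13) = 0.36724
  −0.71·ln(0.10) = 1.63484
H(P,Q) = 2.0308 nats.

2.0308 nats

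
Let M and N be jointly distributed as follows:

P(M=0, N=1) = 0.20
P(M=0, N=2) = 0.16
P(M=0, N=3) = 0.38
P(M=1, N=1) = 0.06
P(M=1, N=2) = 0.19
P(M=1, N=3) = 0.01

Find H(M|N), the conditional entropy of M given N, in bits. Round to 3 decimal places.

Chain rule: H(M|N) = H(M,N) − H(N).
Marginals: p(M) = (0.7400, 0.2600), p(N) = (0.2600, 0.3500, 0.3900).
H(M,N) = 2.1831 bits; H(N) = 1.5652 bits.
H(M|N) = 2.1831 − 1.5652 = 0.618 bits.

0.618 bits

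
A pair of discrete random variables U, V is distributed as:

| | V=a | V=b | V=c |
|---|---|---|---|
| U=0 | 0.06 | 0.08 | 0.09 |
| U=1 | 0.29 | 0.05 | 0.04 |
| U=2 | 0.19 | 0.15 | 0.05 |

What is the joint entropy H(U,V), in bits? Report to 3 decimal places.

H(U,V) = −Σ p(x,y)·log₂ p(x,y) over all 9 cells.
  cell (0,a): −0.06·log₂0.06 = 0.2435
  cell (0,b): −0.08·log₂0.08 = 0.2915
  cell (0,c): −0.09·log₂0.09 = 0.3127
  cell (1,a): −0.29·log₂0.29 = 0.5179
  cell (1,b): −0.05·log₂0.05 = 0.2161
  cell (1,c): −0.04·log₂0.04 = 0.1858
  cell (2,a): −0.19·log₂0.19 = 0.4552
  cell (2,b): −0.15·log₂0.15 = 0.4105
  cell (2,c): −0.05·log₂0.05 = 0.2161
Sum = 2.849 bits.

2.849 bits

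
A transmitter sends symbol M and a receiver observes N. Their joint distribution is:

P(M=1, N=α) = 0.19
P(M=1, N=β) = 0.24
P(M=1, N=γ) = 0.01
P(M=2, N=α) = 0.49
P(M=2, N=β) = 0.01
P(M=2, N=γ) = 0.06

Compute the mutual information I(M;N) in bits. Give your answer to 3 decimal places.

0.306 bits

Marginals: p(M) = (0.4400, 0.5600), p(N) = (0.6800, 0.2500, 0.0700).
I(M;N) = Σ p(x,y)·log₂[p(x,y)/(p(x)p(y))].
  (1,α): 0.19·log₂(0.6350) = -0.1245
  (1,β): 0.24·log₂(2.1818) = 0.2701
  (1,γ): 0.01·log₂(0.3247) = -0.0162
  (2,α): 0.49·log₂(1.2868) = 0.1782
  (2,β): 0.01·log₂(0.0714) = -0.0381
  (2,γ): 0.06·log₂(1.5306) = 0.0368
Sum = 0.306 bits.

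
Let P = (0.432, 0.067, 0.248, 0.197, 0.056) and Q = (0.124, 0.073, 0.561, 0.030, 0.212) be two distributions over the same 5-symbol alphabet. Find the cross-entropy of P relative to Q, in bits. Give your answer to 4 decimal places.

2.8827 bits

H(P,Q) = −Σ p·log₂ q.
  −0.432·log₂(0.124) = 1.30101
  −0.067·log₂(0.073) = 0.25299
  −0.248·log₂(0.561) = 0.20681
  −0.197·log₂(0.030) = 0.99660
  −0.056·log₂(0.212) = 0.12532
H(P,Q) = 2.8827 bits.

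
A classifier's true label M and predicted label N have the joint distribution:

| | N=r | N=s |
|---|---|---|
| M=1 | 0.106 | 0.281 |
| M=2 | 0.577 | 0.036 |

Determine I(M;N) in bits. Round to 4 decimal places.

Marginals: p(M) = (0.3870, 0.6130), p(N) = (0.6830, 0.3170).
I(M;N) = H(M) + H(N) − H(M,N).
H(M) = 0.9628, H(N) = 0.9011, H(M,N) = 1.4882.
I(M;N) = 0.9628 + 0.9011 − 1.4882 = 0.3757 bits.

0.3757 bits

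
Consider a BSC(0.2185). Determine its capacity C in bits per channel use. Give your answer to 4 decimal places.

Binary symmetric channel: C = 1 − h₂(ε) where h₂ is the binary entropy function.
h₂(0.2185) = −0.2185·log₂0.2185 − 0.7815·log₂0.7815 = 0.7574.
C = 1 − 0.7574 = 0.2426 bits per channel use.

0.2426 bits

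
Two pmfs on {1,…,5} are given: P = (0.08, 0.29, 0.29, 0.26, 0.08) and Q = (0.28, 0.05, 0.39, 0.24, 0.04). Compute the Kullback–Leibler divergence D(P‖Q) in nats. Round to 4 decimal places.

0.3999 nats

D(P‖Q) = Σ p·ln(p/q).
  0.08·ln(0.08/0.28) = -0.10022
  0.29·ln(0.29/0.05) = 0.50978
  0.29·ln(0.29/0.39) = -0.08592
  0.26·ln(0.26/0.24) = 0.02081
  0.08·ln(0.08/0.04) = 0.05545
D(P‖Q) = 0.3999 nats.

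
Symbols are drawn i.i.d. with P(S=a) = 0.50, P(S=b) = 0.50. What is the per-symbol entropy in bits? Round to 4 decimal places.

1.0000 bits

H(S) = −Σ p·log₂ p.
  −(0.50)·log₂(0.50) = 0.50000
  −(0.50)·log₂(0.50) = 0.50000
Sum: 0.50000 + 0.50000 = 1.0000 bits.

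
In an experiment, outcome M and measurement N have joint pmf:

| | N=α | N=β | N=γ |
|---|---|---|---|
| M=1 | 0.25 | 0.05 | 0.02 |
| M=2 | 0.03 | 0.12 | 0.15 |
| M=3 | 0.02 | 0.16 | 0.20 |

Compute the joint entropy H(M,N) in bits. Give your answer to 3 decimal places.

2.759 bits

H(M,N) = −Σ p(x,y)·log₂ p(x,y) over all 9 cells.
  cell (1,α): −0.25·log₂0.25 = 0.5000
  cell (1,β): −0.05·log₂0.05 = 0.2161
  cell (1,γ): −0.02·log₂0.02 = 0.1129
  cell (2,α): −0.03·log₂0.03 = 0.1518
  cell (2,β): −0.12·log₂0.12 = 0.3671
  cell (2,γ): −0.15·log₂0.15 = 0.4105
  cell (3,α): −0.02·log₂0.02 = 0.1129
  cell (3,β): −0.16·log₂0.16 = 0.4230
  cell (3,γ): −0.20·log₂0.20 = 0.4644
Sum = 2.759 bits.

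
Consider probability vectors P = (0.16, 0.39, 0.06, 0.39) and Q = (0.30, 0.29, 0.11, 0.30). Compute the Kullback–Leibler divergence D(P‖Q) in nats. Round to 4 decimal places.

D(P‖Q) = Σ p·ln(p/q).
  0.16·ln(0.16/0.30) = -0.10058
  0.39·ln(0.39/0.29) = 0.11554
  0.06·ln(0.06/0.11) = -0.03637
  0.39·ln(0.39/0.30) = 0.10232
D(P‖Q) = 0.0809 nats.

0.0809 nats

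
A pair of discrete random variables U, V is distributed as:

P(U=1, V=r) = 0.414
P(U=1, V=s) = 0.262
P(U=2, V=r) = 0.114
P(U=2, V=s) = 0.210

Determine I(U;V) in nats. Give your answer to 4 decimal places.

0.0301 nats

Marginals: p(U) = (0.6760, 0.3240), p(V) = (0.5280, 0.4720).
I(U;V) = Σ p(x,y)·ln[p(x,y)/(p(x)p(y))].
  (1,r): 0.414·ln(1.1599) = 0.06141
  (1,s): 0.262·ln(0.8211) = -0.05163
  (2,r): 0.114·ln(0.6664) = -0.04627
  (2,s): 0.210·ln(1.3732) = 0.06660
Sum = 0.0301 nats.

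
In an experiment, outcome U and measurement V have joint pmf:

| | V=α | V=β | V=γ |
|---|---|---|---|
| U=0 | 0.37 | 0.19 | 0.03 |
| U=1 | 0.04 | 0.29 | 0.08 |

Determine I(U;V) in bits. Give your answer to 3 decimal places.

0.230 bits

Marginals: p(U) = (0.5900, 0.4100), p(V) = (0.4100, 0.4800, 0.1100).
I(U;V) = Σ p(x,y)·log₂[p(x,y)/(p(x)p(y))].
  (0,α): 0.37·log₂(1.5296) = 0.2269
  (0,β): 0.19·log₂(0.6709) = -0.1094
  (0,γ): 0.03·log₂(0.4622) = -0.0334
  (1,α): 0.04·log₂(0.2380) = -0.0828
  (1,β): 0.29·log₂(1.4736) = 0.1622
  (1,γ): 0.08·log₂(1.7738) = 0.0661
Sum = 0.230 bits.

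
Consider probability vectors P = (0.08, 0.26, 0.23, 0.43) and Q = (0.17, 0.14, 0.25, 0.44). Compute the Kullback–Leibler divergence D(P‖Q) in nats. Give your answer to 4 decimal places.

D(P‖Q) = Σ p·ln(p/q).
  0.08·ln(0.08/0.17) = -0.06030
  0.26·ln(0.26/0.14) = 0.16095
  0.23·ln(0.23/0.25) = -0.01918
  0.43·ln(0.43/0.44) = -0.00989
D(P‖Q) = 0.0716 nats.

0.0716 nats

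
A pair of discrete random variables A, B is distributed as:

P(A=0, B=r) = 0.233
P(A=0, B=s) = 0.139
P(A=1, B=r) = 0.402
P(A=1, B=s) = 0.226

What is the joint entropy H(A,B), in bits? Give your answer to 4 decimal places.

H(A,B) = −Σ p(x,y)·log₂ p(x,y) over all 4 cells.
  cell (0,r): −0.233·log₂0.233 = 0.48967
  cell (0,s): −0.139·log₂0.139 = 0.39571
  cell (1,r): −0.402·log₂0.402 = 0.52852
  cell (1,s): −0.226·log₂0.226 = 0.48491
Sum = 1.8988 bits.

1.8988 bits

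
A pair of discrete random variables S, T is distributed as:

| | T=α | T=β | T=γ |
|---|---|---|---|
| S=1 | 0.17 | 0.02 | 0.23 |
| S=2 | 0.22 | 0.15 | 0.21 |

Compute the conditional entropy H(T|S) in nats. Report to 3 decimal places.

0.983 nats

Chain rule: H(T|S) = H(S,T) − H(S).
Marginals: p(S) = (0.4200, 0.5800), p(T) = (0.3900, 0.1700, 0.4400).
H(S,T) = 1.6629 nats; H(S) = 0.6803 nats.
H(T|S) = 1.6629 − 0.6803 = 0.983 nats.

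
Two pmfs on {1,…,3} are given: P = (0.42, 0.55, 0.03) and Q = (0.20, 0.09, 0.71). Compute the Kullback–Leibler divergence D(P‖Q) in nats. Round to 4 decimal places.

D(P‖Q) = Σ p·ln(p/q).
  0.42·ln(0.42/0.20) = 0.31161
  0.55·ln(0.55/0.09) = 0.99556
  0.03·ln(0.03/0.71) = -0.09492
D(P‖Q) = 1.2123 nats.

1.2123 nats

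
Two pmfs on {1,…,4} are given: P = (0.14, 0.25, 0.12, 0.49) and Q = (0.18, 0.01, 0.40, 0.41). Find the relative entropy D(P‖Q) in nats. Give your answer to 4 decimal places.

0.7124 nats

D(P‖Q) = Σ p·ln(p/q).
  0.14·ln(0.14/0.18) = -0.03518
  0.25·ln(0.25/0.01) = 0.80472
  0.12·ln(0.12/0.40) = -0.14448
  0.49·ln(0.49/0.41) = 0.08734
D(P‖Q) = 0.7124 nats.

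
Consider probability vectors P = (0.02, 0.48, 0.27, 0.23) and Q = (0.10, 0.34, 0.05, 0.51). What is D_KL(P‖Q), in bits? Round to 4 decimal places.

D(P‖Q) = Σ p·log₂(p/q).
  0.02·log₂(0.02/0.10) = -0.04644
  0.48·log₂(0.48/0.34) = 0.23880
  0.27·log₂(0.27/0.05) = 0.65690
  0.23·log₂(0.23/0.51) = -0.26424
D(P‖Q) = 0.5850 bits.

0.5850 bits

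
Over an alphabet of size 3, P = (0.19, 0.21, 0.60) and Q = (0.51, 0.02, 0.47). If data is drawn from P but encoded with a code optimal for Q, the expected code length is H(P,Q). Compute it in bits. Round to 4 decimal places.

H(P,Q) = −Σ p·log₂ q.
  −0.19·log₂(0.51) = 0.18457
  −0.21·log₂(0.02) = 1.18521
  −0.60·log₂(0.47) = 0.65356
H(P,Q) = 2.0233 bits.

2.0233 bits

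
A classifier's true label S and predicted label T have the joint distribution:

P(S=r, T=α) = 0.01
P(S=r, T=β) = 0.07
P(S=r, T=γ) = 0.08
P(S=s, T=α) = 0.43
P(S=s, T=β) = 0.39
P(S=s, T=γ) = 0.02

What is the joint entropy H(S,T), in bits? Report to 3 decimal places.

H(S,T) = −Σ p(x,y)·log₂ p(x,y) over all 6 cells.
  cell (r,α): −0.01·log₂0.01 = 0.0664
  cell (r,β): −0.07·log₂0.07 = 0.2686
  cell (r,γ): −0.08·log₂0.08 = 0.2915
  cell (s,α): −0.43·log₂0.43 = 0.5236
  cell (s,β): −0.39·log₂0.39 = 0.5298
  cell (s,γ): −0.02·log₂0.02 = 0.1129
Sum = 1.793 bits.

1.793 bits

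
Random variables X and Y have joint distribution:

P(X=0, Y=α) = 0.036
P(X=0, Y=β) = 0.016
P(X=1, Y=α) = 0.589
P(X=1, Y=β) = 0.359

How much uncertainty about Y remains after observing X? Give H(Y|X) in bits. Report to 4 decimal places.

0.9536 bits

Marginals: p(X) = (0.0520, 0.9480), p(Y) = (0.6250, 0.3750).
H(Y|X) = Σ p(X) · H(Y|X=·).
  X=0: p=0.0520, H(Y|X=0) = 0.8905
  X=1: p=0.9480, H(Y|X=1) = 0.9571
Weighted sum = 0.9536 bits.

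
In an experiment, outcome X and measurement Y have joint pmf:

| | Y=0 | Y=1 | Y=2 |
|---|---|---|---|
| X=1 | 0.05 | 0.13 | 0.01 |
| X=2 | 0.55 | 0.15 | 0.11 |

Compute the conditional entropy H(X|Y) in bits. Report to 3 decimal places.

Chain rule: H(X|Y) = H(X,Y) − H(Y).
Marginals: p(X) = (0.1900, 0.8100), p(Y) = (0.6000, 0.2800, 0.1200).
H(X,Y) = 1.9004 bits; H(Y) = 1.3235 bits.
H(X|Y) = 1.9004 − 1.3235 = 0.577 bits.

0.577 bits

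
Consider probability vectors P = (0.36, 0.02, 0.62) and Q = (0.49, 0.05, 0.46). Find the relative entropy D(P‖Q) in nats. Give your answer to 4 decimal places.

0.0558 nats

D(P‖Q) = Σ p·ln(p/q).
  0.36·ln(0.36/0.49) = -0.11099
  0.02·ln(0.02/0.05) = -0.01833
  0.62·ln(0.62/0.46) = 0.18507
D(P‖Q) = 0.0558 nats.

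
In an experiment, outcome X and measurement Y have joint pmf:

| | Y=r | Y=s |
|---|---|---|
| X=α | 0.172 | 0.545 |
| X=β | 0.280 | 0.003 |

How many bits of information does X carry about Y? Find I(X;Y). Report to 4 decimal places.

0.3994 bits

Marginals: p(X) = (0.7170, 0.2830), p(Y) = (0.4520, 0.5480).
I(X;Y) = H(X) + H(Y) − H(X,Y).
H(X) = 0.8595, H(Y) = 0.9933, H(X,Y) = 1.4534.
I(X;Y) = 0.8595 + 0.9933 − 1.4534 = 0.3994 bits.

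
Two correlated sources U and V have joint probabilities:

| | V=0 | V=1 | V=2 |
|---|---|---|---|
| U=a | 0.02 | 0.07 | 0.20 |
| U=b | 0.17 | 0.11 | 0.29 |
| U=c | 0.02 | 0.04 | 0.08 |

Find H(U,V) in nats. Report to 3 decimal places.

H(U,V) = −Σ p(x,y)·ln p(x,y) over all 9 cells.
  cell (a,0): −0.02·ln0.02 = 0.0782
  cell (a,1): −0.07·ln0.07 = 0.1861
  cell (a,2): −0.20·ln0.20 = 0.3219
  cell (b,0): −0.17·ln0.17 = 0.3012
  cell (b,1): −0.11·ln0.11 = 0.2428
  cell (b,2): −0.29·ln0.29 = 0.3590
  cell (c,0): −0.02·ln0.02 = 0.0782
  cell (c,1): −0.04·ln0.04 = 0.1288
  cell (c,2): −0.08·ln0.08 = 0.2021
Sum = 1.898 nats.

1.898 nats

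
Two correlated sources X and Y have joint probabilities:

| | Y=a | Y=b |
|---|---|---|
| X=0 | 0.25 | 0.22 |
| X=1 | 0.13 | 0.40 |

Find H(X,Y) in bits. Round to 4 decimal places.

1.8920 bits

H(X,Y) = −Σ p(x,y)·log₂ p(x,y) over all 4 cells.
  cell (0,a): −0.25·log₂0.25 = 0.50000
  cell (0,b): −0.22·log₂0.22 = 0.48057
  cell (1,a): −0.13·log₂0.13 = 0.38264
  cell (1,b): −0.40·log₂0.40 = 0.52877
Sum = 1.8920 bits.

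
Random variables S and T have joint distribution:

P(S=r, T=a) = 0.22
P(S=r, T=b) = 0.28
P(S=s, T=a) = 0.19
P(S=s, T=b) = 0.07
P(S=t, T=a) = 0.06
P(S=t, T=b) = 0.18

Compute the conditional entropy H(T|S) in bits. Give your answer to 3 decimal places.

0.908 bits

Chain rule: H(T|S) = H(S,T) − H(S).
Marginals: p(S) = (0.5000, 0.2600, 0.2400), p(T) = (0.4700, 0.5300).
H(S,T) = 2.4074 bits; H(S) = 1.4994 bits.
H(T|S) = 2.4074 − 1.4994 = 0.908 bits.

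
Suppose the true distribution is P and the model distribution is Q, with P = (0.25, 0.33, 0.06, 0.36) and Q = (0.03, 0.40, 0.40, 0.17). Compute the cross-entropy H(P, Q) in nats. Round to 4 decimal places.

H(P,Q) = −Σ p·ln q.
  −0.25·ln(0.03) = 0.87664
  −0.33·ln(0.40) = 0.30238
  −0.06·ln(0.40) = 0.05498
  −0.36·ln(0.17) = 0.63790
H(P,Q) = 1.8719 nats.

1.8719 nats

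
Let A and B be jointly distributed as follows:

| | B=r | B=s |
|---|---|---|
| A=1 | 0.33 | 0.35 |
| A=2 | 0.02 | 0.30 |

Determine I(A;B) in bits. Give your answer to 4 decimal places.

Marginals: p(A) = (0.6800, 0.3200), p(B) = (0.3500, 0.6500).
I(A;B) = H(A) + H(B) − H(A,B).
H(A) = 0.9044, H(B) = 0.9341, H(A,B) = 1.6919.
I(A;B) = 0.9044 + 0.9341 − 1.6919 = 0.1466 bits.

0.1466 bits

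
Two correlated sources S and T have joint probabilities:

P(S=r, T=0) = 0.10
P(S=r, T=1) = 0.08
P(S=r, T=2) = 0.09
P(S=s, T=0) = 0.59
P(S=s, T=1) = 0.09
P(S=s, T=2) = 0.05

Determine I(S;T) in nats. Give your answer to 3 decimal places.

Marginals: p(S) = (0.2700, 0.7300), p(T) = (0.6900, 0.1700, 0.1400).
I(S;T) = Σ p(x,y)·ln[p(x,y)/(p(x)p(y))].
  (r,0): 0.10·ln(0.5368) = -0.0622
  (r,1): 0.08·ln(1.7429) = 0.0444
  (r,2): 0.09·ln(2.3810) = 0.0781
  (s,0): 0.59·ln(1.1713) = 0.0933
  (s,1): 0.09·ln(0.7252) = -0.0289
  (s,2): 0.05·ln(0.4892) = -0.0357
Sum = 0.089 nats.

0.089 nats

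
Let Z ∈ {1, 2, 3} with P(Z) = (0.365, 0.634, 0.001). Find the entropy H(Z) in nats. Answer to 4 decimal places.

0.6637 nats

H(Z) = −Σ p·ln p.
  −(0.365)·ln(0.365) = 0.36787
  −(0.634)·ln(0.634) = 0.28892
  −(0.001)·ln(0.001) = 0.00691
Sum: 0.36787 + 0.28892 + 0.00691 = 0.6637 nats.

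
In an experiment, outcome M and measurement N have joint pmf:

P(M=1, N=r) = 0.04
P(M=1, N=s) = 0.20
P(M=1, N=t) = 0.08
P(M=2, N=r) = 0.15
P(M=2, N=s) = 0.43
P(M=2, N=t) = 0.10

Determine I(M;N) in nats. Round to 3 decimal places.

0.012 nats

Marginals: p(M) = (0.3200, 0.6800), p(N) = (0.1900, 0.6300, 0.1800).
I(M;N) = Σ p(x,y)·ln[p(x,y)/(p(x)p(y))].
  (1,r): 0.04·ln(0.6579) = -0.0167
  (1,s): 0.20·ln(0.9921) = -0.0016
  (1,t): 0.08·ln(1.3889) = 0.0263
  (2,r): 0.15·ln(1.1610) = 0.0224
  (2,s): 0.43·ln(1.0037) = 0.0016
  (2,t): 0.10·ln(0.8170) = -0.0202
Sum = 0.012 nats.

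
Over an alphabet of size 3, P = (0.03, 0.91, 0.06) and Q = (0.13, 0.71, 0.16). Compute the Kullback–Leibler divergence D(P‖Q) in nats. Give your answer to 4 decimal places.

0.1230 nats

D(P‖Q) = Σ p·ln(p/q).
  0.03·ln(0.03/0.13) = -0.04399
  0.91·ln(0.91/0.71) = 0.22584
  0.06·ln(0.06/0.16) = -0.05885
D(P‖Q) = 0.1230 nats.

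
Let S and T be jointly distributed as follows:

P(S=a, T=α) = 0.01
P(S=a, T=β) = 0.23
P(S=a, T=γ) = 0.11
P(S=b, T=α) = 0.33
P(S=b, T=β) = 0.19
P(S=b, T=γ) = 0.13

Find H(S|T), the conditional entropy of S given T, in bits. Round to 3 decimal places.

0.721 bits

Chain rule: H(S|T) = H(S,T) − H(T).
Marginals: p(S) = (0.3500, 0.6500), p(T) = (0.3400, 0.4200, 0.2400).
H(S,T) = 2.2701 bits; H(T) = 1.5490 bits.
H(S|T) = 2.2701 − 1.5490 = 0.721 bits.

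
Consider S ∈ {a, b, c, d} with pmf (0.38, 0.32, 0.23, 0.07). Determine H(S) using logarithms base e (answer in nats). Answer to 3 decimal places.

1.256 nats

H(S) = −Σ p·ln p.
  −(0.38)·ln(0.38) = 0.3677
  −(0.32)·ln(0.32) = 0.3646
  −(0.23)·ln(0.23) = 0.3380
  −(0.07)·ln(0.07) = 0.1861
Sum: 0.3677 + 0.3646 + 0.3380 + 0.1861 = 1.256 nats.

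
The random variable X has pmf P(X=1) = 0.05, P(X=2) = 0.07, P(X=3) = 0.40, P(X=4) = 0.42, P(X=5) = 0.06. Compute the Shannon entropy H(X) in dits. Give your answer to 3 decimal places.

H(X) = −Σ p·log₁₀ p.
  −(0.05)·log₁₀(0.05) = 0.0651
  −(0.07)·log₁₀(0.07) = 0.0808
  −(0.40)·log₁₀(0.40) = 0.1592
  −(0.42)·log₁₀(0.42) = 0.1582
  −(0.06)·log₁₀(0.06) = 0.0733
Sum: 0.0651 + 0.0808 + 0.1592 + 0.1582 + 0.0733 = 0.537 dits.

0.537 dits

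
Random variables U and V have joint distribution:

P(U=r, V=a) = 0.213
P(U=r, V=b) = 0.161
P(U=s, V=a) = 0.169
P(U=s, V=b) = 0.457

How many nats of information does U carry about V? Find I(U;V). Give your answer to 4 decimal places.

Marginals: p(U) = (0.3740, 0.6260), p(V) = (0.3820, 0.6180).
I(U;V) = Σ p(x,y)·ln[p(x,y)/(p(x)p(y))].
  (r,a): 0.213·ln(1.4909) = 0.08507
  (r,b): 0.161·ln(0.6966) = -0.05822
  (s,a): 0.169·ln(0.7067) = -0.05866
  (s,b): 0.457·ln(1.1813) = 0.07614
Sum = 0.0443 nats.

0.0443 nats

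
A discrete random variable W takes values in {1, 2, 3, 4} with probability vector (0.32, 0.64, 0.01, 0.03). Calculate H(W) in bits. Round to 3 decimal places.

1.156 bits

H(W) = −Σ p·log₂ p.
  −(0.32)·log₂(0.32) = 0.5260
  −(0.64)·log₂(0.64) = 0.4121
  −(0.01)·log₂(0.01) = 0.0664
  −(0.03)·log₂(0.03) = 0.1518
Sum: 0.5260 + 0.4121 + 0.0664 + 0.1518 = 1.156 bits.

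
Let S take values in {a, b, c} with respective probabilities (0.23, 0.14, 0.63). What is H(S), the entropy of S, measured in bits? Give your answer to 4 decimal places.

H(S) = −Σ p·log₂ p.
  −(0.23)·log₂(0.23) = 0.48767
  −(0.14)·log₂(0.14) = 0.39711
  −(0.63)·log₂(0.63) = 0.41994
Sum: 0.48767 + 0.39711 + 0.41994 = 1.3047 bits.

1.3047 bits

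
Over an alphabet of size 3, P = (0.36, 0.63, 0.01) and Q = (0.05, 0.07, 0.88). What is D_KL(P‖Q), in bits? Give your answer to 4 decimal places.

D(P‖Q) = Σ p·log₂(p/q).
  0.36·log₂(0.36/0.05) = 1.02528
  0.63·log₂(0.63/0.07) = 1.99705
  0.01·log₂(0.01/0.88) = -0.06459
D(P‖Q) = 2.9577 bits.

2.9577 bits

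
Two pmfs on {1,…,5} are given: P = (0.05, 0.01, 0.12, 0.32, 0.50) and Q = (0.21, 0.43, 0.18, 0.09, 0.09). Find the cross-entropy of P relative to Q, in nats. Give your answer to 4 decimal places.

2.2668 nats

H(P,Q) = −Σ p·ln q.
  −0.05·ln(0.21) = 0.07803
  −0.01·ln(0.43) = 0.00844
  −0.12·ln(0.18) = 0.20578
  −0.32·ln(0.09) = 0.77054
  −0.50·ln(0.09) = 1.20397
H(P,Q) = 2.2668 nats.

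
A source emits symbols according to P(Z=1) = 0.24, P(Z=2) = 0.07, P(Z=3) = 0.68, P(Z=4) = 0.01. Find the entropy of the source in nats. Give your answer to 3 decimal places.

H(Z) = −Σ p·ln p.
  −(0.24)·ln(0.24) = 0.3425
  −(0.07)·ln(0.07) = 0.1861
  −(0.68)·ln(0.68) = 0.2623
  −(0.01)·ln(0.01) = 0.0461
Sum: 0.3425 + 0.1861 + 0.2623 + 0.0461 = 0.837 nats.

0.837 nats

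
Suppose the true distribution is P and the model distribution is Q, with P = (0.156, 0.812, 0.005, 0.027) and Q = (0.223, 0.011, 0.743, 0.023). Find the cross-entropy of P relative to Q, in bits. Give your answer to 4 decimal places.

H(P,Q) = −Σ p·log₂ q.
  −0.156·log₂(0.223) = 0.33772
  −0.812·log₂(0.011) = 5.28316
  −0.005·log₂(0.743) = 0.00214
  −0.027·log₂(0.023) = 0.14694
H(P,Q) = 5.7700 bits.

5.7700 bits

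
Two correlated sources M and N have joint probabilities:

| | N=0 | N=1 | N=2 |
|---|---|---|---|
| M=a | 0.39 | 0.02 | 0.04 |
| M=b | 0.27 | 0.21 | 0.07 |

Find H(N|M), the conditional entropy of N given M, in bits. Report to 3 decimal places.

1.087 bits

Marginals: p(M) = (0.4500, 0.5500), p(N) = (0.6600, 0.2300, 0.1100).
H(N|M) = Σ p(M) · H(N|M=·).
  M=a: p=0.4500, H(N|M=a) = 0.6889
  M=b: p=0.5500, H(N|M=b) = 1.4128
Weighted sum = 1.087 bits.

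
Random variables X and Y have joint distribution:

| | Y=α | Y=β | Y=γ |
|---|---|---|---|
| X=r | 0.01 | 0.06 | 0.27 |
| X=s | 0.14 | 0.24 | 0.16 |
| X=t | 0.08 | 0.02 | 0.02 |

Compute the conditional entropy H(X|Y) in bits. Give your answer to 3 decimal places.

Chain rule: H(X|Y) = H(X,Y) − H(Y).
Marginals: p(X) = (0.3400, 0.5400, 0.1200), p(Y) = (0.2300, 0.3200, 0.4500).
H(X,Y) = 2.6515 bits; H(Y) = 1.5321 bits.
H(X|Y) = 2.6515 − 1.5321 = 1.119 bits.

1.119 bits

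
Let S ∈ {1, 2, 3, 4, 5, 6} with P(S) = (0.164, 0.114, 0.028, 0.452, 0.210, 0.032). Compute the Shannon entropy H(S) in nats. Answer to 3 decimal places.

H(S) = −Σ p·ln p.
  −(0.164)·ln(0.164) = 0.2965
  −(0.114)·ln(0.114) = 0.2476
  −(0.028)·ln(0.028) = 0.1001
  −(0.452)·ln(0.452) = 0.3589
  −(0.210)·ln(0.210) = 0.3277
  −(0.032)·ln(0.032) = 0.1101
Sum: 0.2965 + 0.2476 + 0.1001 + 0.3589 + 0.3277 + 0.1101 = 1.441 nats.

1.441 nats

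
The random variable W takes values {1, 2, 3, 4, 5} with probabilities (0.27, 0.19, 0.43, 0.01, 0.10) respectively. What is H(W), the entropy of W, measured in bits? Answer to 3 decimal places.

H(W) = −Σ p·log₂ p.
  −(0.27)·log₂(0.27) = 0.5100
  −(0.19)·log₂(0.19) = 0.4552
  −(0.43)·log₂(0.43) = 0.5236
  −(0.01)·log₂(0.01) = 0.0664
  −(0.10)·log₂(0.10) = 0.3322
Sum: 0.5100 + 0.4552 + 0.5236 + 0.0664 + 0.3322 = 1.887 bits.

1.887 bits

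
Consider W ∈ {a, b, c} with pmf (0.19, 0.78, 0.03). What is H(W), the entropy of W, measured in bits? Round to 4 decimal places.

H(W) = −Σ p·log₂ p.
  −(0.19)·log₂(0.19) = 0.45523
  −(0.78)·log₂(0.78) = 0.27959
  −(0.03)·log₂(0.03) = 0.15177
Sum: 0.45523 + 0.27959 + 0.15177 = 0.8866 bits.

0.8866 bits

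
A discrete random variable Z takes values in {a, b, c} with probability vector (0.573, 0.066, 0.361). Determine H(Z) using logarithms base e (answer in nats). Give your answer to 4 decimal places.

0.8663 nats

H(Z) = −Σ p·ln p.
  −(0.573)·ln(0.573) = 0.31909
  −(0.066)·ln(0.066) = 0.17939
  −(0.361)·ln(0.361) = 0.36781
Sum: 0.31909 + 0.17939 + 0.36781 = 0.8663 nats.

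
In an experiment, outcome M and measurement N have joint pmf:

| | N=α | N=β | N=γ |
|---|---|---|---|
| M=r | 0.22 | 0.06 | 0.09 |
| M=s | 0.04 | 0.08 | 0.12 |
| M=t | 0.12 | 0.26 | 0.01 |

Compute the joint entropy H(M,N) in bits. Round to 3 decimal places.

H(M,N) = −Σ p(x,y)·log₂ p(x,y) over all 9 cells.
  cell (r,α): −0.22·log₂0.22 = 0.4806
  cell (r,β): −0.06·log₂0.06 = 0.2435
  cell (r,γ): −0.09·log₂0.09 = 0.3127
  cell (s,α): −0.04·log₂0.04 = 0.1858
  cell (s,β): −0.08·log₂0.08 = 0.2915
  cell (s,γ): −0.12·log₂0.12 = 0.3671
  cell (t,α): −0.12·log₂0.12 = 0.3671
  cell (t,β): −0.26·log₂0.26 = 0.5053
  cell (t,γ): −0.01·log₂0.01 = 0.0664
Sum = 2.820 bits.

2.820 bits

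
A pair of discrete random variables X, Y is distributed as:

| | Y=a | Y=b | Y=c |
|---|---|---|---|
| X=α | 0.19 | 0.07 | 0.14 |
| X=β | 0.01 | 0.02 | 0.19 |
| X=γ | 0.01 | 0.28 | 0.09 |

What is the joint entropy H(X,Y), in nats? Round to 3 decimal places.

H(X,Y) = −Σ p(x,y)·ln p(x,y) over all 9 cells.
  cell (α,a): −0.19·ln0.19 = 0.3155
  cell (α,b): −0.07·ln0.07 = 0.1861
  cell (α,c): −0.14·ln0.14 = 0.2753
  cell (β,a): −0.01·ln0.01 = 0.0461
  cell (β,b): −0.02·ln0.02 = 0.0782
  cell (β,c): −0.19·ln0.19 = 0.3155
  cell (γ,a): −0.01·ln0.01 = 0.0461
  cell (γ,b): −0.28·ln0.28 = 0.3564
  cell (γ,c): −0.09·ln0.09 = 0.2167
Sum = 1.836 nats.

1.836 nats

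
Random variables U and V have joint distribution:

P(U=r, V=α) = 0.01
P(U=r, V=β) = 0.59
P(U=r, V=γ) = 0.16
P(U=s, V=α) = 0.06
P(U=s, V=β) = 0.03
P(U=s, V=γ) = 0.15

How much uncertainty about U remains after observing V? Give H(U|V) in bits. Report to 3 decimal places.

0.524 bits

Chain rule: H(U|V) = H(U,V) − H(V).
Marginals: p(U) = (0.7600, 0.2400), p(V) = (0.0700, 0.6200, 0.3100).
H(U,V) = 1.7444 bits; H(V) = 1.2199 bits.
H(U|V) = 1.7444 − 1.2199 = 0.524 bits.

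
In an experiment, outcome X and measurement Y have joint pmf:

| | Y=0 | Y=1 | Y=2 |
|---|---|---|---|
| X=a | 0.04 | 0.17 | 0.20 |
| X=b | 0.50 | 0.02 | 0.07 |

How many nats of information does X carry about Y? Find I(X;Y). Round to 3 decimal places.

Marginals: p(X) = (0.4100, 0.5900), p(Y) = (0.5400, 0.1900, 0.2700).
I(X;Y) = Σ p(x,y)·ln[p(x,y)/(p(x)p(y))].
  (a,0): 0.04·ln(0.1807) = -0.0684
  (a,1): 0.17·ln(2.1823) = 0.1327
  (a,2): 0.20·ln(1.8067) = 0.1183
  (b,0): 0.50·ln(1.5694) = 0.2253
  (b,1): 0.02·ln(0.1784) = -0.0345
  (b,2): 0.07·ln(0.4394) = -0.0576
Sum = 0.316 nats.

0.316 nats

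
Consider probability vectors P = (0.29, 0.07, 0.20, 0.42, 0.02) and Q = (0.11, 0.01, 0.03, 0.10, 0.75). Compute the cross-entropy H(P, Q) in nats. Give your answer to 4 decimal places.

H(P,Q) = −Σ p·ln q.
  −0.29·ln(0.11) = 0.64011
  −0.07·ln(0.01) = 0.32236
  −0.20·ln(0.03) = 0.70131
  −0.42·ln(0.10) = 0.96709
  −0.02·ln(0.75) = 0.00575
H(P,Q) = 2.6366 nats.

2.6366 nats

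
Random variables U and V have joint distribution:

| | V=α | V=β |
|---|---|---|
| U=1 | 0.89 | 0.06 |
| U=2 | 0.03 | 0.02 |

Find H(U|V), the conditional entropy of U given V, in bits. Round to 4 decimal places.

Marginals: p(U) = (0.9500, 0.0500), p(V) = (0.9200, 0.0800).
H(U|V) = Σ p(V) · H(U|V=·).
  V=α: p=0.9200, H(U|V=α) = 0.2073
  V=β: p=0.0800, H(U|V=β) = 0.8113
Weighted sum = 0.2556 bits.

0.2556 bits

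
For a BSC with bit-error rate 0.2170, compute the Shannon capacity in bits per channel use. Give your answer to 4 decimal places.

Binary symmetric channel: C = 1 − h₂(ε) where h₂ is the binary entropy function.
h₂(0.2170) = −0.2170·log₂0.2170 − 0.7830·log₂0.7830 = 0.7547.
C = 1 − 0.7547 = 0.2453 bits per channel use.

0.2453 bits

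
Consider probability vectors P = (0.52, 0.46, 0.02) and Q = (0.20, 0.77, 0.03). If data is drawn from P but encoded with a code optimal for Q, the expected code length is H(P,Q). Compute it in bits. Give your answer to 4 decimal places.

H(P,Q) = −Σ p·log₂ q.
  −0.52·log₂(0.20) = 1.20740
  −0.46·log₂(0.77) = 0.17345
  −0.02·log₂(0.03) = 0.10118
H(P,Q) = 1.4820 bits.

1.4820 bits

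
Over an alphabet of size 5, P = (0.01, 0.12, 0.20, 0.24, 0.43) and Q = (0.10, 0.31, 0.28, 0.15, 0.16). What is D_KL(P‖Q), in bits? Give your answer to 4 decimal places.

0.4814 bits

D(P‖Q) = Σ p·log₂(p/q).
  0.01·log₂(0.01/0.10) = -0.03322
  0.12·log₂(0.12/0.31) = -0.16431
  0.20·log₂(0.20/0.28) = -0.09709
  0.24·log₂(0.24/0.15) = 0.16274
  0.43·log₂(0.43/0.16) = 0.61329
D(P‖Q) = 0.4814 bits.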